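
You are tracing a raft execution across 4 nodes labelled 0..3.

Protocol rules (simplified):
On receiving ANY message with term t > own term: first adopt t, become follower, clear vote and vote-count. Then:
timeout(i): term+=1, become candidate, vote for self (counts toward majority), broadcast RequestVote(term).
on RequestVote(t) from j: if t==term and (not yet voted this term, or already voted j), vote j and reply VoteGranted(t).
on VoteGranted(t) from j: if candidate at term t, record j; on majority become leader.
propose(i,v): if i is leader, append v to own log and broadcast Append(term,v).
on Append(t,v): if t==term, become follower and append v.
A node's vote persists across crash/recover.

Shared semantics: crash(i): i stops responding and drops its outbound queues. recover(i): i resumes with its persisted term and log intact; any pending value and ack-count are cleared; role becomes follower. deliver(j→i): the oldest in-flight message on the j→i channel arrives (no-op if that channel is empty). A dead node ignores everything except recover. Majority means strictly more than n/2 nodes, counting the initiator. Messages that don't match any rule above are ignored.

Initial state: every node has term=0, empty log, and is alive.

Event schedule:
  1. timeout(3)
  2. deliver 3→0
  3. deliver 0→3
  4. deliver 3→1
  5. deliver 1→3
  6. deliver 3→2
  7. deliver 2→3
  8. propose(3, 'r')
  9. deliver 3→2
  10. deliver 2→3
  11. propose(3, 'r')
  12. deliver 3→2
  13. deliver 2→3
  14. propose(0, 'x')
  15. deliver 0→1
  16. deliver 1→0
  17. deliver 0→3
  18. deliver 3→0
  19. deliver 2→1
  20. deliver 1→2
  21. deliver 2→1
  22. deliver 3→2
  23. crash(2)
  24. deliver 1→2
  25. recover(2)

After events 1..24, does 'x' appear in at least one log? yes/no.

no

[1] timeout(3) → N3(cand t1 [-])
[2] deliver 3→0 → N0(foll t1 [-])
[3] deliver 0→3 → ∅
[4] deliver 3→1 → N1(foll t1 [-])
[5] deliver 1→3 → N3(lead t1 [-])
[6] deliver 3→2 → N2(foll t1 [-])
[7] deliver 2→3 → ∅
[8] propose(3,'r') → N3(lead t1 [r])
[9] deliver 3→2 → N2(foll t1 [r])
[10] deliver 2→3 → ∅
[11] propose(3,'r') → N3(lead t1 [r,r])
[12] deliver 3→2 → N2(foll t1 [r,r])
[13] deliver 2→3 → ∅
[14] propose(0,'x') → ∅
[15] deliver 0→1 → ∅
[16] deliver 1→0 → ∅
[17] deliver 0→3 → ∅
[18] deliver 3→0 → N0(foll t1 [r])
[19] deliver 2→1 → ∅
[20] deliver 1→2 → ∅
[21] deliver 2→1 → ∅
[22] deliver 3→2 → ∅
[23] crash(2) → N2(✗foll t1 [r,r])
[24] deliver 1→2 → ∅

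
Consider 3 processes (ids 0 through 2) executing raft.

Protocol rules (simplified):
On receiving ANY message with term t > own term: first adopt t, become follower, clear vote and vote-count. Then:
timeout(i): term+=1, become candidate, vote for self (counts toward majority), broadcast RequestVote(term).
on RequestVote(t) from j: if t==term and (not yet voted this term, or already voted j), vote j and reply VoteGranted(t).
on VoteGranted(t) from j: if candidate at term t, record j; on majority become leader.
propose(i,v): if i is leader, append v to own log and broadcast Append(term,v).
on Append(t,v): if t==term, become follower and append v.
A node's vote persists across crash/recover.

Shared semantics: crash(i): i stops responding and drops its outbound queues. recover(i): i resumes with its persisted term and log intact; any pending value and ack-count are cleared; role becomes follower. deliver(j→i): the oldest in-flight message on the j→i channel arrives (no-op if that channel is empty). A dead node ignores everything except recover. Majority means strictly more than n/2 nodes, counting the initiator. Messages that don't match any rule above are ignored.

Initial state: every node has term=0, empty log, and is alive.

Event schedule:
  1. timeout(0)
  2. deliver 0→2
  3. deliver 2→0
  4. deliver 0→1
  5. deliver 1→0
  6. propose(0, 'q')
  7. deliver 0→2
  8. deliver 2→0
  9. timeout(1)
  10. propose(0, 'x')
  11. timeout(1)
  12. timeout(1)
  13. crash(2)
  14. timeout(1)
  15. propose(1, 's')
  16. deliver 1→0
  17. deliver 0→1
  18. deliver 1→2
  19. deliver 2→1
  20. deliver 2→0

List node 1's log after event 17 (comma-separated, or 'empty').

empty

e1 timeout(0): 0[cand,t=1,-]
e2 deliver 0→2: 2[foll,t=1,-]
e3 deliver 2→0: 0[lead,t=1,-]
e4 deliver 0→1: 1[foll,t=1,-]
e5 deliver 1→0: ·
e6 propose(0,'q'): 0[lead,t=1,q]
e7 deliver 0→2: 2[foll,t=1,q]
e8 deliver 2→0: ·
e9 timeout(1): 1[cand,t=2,-]
e10 propose(0,'x'): 0[lead,t=1,q,x]
e11 timeout(1): 1[cand,t=3,-]
e12 timeout(1): 1[cand,t=4,-]
e13 crash(2): 2[✗foll,t=1,q]
e14 timeout(1): 1[cand,t=5,-]
e15 propose(1,'s'): ·
e16 deliver 1→0: 0[foll,t=2,q,x]
e17 deliver 0→1: ·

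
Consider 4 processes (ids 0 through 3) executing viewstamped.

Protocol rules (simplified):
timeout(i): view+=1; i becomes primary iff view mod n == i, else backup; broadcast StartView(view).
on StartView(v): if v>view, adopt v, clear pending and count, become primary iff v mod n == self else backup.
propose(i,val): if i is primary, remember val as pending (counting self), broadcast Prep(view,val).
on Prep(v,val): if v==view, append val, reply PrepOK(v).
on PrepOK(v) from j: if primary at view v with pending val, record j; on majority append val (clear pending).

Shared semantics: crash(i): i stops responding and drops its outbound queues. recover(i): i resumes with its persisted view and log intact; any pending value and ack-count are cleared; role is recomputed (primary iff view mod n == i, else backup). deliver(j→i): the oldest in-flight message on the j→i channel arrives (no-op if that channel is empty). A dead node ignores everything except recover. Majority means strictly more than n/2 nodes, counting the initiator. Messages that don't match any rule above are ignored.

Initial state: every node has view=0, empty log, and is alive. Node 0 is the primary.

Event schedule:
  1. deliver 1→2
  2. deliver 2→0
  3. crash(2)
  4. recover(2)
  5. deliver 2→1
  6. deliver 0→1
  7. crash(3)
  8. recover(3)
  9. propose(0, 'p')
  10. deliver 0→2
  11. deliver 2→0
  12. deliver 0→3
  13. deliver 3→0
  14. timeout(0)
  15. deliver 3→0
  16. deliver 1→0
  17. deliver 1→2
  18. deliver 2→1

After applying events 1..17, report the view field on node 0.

after 1 — deliver 1→2: ·
after 2 — deliver 2→0: ·
after 3 — crash(2): n2:✗back/v0/[-]
after 4 — recover(2): n2:back/v0/[-]
after 5 — deliver 2→1: ·
after 6 — deliver 0→1: ·
after 7 — crash(3): n3:✗back/v0/[-]
after 8 — recover(3): n3:back/v0/[-]
after 9 — propose(0,'p'): ·
after 10 — deliver 0→2: n2:back/v0/[p]
after 11 — deliver 2→0: ·
after 12 — deliver 0→3: n3:back/v0/[p]
after 13 — deliver 3→0: n0:prim/v0/[p]
after 14 — timeout(0): n0:back/v1/[p]
after 15 — deliver 3→0: ·
after 16 — deliver 1→0: ·
after 17 — deliver 1→2: ·

1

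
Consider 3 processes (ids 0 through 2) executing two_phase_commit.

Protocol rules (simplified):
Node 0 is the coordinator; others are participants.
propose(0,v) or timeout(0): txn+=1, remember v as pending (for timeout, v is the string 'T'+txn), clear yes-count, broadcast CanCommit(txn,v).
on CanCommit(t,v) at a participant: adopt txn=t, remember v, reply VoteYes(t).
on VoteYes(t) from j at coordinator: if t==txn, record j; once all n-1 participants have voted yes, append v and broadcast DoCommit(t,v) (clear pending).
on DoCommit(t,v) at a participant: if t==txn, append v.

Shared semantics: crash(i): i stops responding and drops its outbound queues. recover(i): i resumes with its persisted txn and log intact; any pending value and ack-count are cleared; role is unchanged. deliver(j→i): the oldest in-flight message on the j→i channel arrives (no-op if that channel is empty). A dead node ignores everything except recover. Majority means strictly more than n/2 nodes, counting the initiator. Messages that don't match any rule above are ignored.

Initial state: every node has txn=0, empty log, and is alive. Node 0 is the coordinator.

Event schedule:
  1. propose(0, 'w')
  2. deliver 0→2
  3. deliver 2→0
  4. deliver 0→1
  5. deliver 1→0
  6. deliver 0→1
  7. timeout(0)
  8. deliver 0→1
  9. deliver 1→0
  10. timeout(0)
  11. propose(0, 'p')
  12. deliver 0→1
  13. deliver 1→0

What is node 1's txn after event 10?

2

e1 propose(0,'w'): 0[coor,t=1,-]
e2 deliver 0→2: 2[part,t=1,-]
e3 deliver 2→0: ·
e4 deliver 0→1: 1[part,t=1,-]
e5 deliver 1→0: 0[coor,t=1,w]
e6 deliver 0→1: 1[part,t=1,w]
e7 timeout(0): 0[coor,t=2,w]
e8 deliver 0→1: 1[part,t=2,w]
e9 deliver 1→0: ·
e10 timeout(0): 0[coor,t=3,w]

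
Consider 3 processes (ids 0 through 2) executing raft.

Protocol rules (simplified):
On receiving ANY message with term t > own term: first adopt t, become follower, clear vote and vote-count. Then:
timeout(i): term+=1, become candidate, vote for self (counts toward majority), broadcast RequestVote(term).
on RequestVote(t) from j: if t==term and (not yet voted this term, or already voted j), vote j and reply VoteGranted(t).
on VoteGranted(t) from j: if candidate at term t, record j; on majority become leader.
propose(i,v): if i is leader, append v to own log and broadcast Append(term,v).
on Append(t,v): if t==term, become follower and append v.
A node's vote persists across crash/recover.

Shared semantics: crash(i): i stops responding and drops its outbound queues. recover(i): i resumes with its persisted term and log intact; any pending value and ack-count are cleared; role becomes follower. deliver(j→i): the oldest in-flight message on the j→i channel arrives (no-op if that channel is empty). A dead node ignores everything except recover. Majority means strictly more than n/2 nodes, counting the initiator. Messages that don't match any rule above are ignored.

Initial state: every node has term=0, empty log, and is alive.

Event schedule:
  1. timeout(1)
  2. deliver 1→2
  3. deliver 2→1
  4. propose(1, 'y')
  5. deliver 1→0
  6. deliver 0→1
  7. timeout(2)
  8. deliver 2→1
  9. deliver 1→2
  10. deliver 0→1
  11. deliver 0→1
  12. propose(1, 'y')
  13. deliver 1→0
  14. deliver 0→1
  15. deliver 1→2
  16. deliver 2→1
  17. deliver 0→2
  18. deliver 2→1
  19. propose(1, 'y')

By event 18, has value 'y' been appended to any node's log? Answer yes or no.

yes

step 1 timeout(1): 1={cand,t=1,log=-}
step 2 deliver 1→2: 2={foll,t=1,log=-}
step 3 deliver 2→1: 1={lead,t=1,log=-}
step 4 propose(1,'y'): 1={lead,t=1,log=y}
step 5 deliver 1→0: 0={foll,t=1,log=-}
step 6 deliver 0→1: —
step 7 timeout(2): 2={cand,t=2,log=-}
step 8 deliver 2→1: 1={foll,t=2,log=y}
step 9 deliver 1→2: —
step 10 deliver 0→1: —
step 11 deliver 0→1: —
step 12 propose(1,'y'): —
step 13 deliver 1→0: 0={foll,t=1,log=y}
step 14 deliver 0→1: —
step 15 deliver 1→2: 2={lead,t=2,log=-}
step 16 deliver 2→1: —
step 17 deliver 0→2: —
step 18 deliver 2→1: —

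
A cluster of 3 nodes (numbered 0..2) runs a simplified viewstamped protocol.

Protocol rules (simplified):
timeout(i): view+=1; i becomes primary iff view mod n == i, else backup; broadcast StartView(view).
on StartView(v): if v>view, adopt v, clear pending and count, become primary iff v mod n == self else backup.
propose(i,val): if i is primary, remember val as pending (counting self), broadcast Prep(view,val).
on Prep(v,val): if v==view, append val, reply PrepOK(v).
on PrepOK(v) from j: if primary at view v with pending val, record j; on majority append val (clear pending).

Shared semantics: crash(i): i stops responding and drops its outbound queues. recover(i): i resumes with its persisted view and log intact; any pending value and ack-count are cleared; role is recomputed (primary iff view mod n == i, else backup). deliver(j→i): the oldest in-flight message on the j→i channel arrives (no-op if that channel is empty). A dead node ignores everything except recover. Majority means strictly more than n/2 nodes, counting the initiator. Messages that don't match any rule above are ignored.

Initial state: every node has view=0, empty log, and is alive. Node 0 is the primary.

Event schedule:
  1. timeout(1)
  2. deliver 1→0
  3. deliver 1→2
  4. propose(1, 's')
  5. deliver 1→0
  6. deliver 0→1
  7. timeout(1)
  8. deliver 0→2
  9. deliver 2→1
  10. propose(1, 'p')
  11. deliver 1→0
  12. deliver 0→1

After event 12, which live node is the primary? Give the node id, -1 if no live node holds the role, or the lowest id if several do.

-1

step 1 timeout(1): 1={prim,v=1,log=-}
step 2 deliver 1→0: 0={back,v=1,log=-}
step 3 deliver 1→2: 2={back,v=1,log=-}
step 4 propose(1,'s'): —
step 5 deliver 1→0: 0={back,v=1,log=s}
step 6 deliver 0→1: 1={prim,v=1,log=s}
step 7 timeout(1): 1={back,v=2,log=s}
step 8 deliver 0→2: —
step 9 deliver 2→1: —
step 10 propose(1,'p'): —
step 11 deliver 1→0: 0={back,v=2,log=s}
step 12 deliver 0→1: —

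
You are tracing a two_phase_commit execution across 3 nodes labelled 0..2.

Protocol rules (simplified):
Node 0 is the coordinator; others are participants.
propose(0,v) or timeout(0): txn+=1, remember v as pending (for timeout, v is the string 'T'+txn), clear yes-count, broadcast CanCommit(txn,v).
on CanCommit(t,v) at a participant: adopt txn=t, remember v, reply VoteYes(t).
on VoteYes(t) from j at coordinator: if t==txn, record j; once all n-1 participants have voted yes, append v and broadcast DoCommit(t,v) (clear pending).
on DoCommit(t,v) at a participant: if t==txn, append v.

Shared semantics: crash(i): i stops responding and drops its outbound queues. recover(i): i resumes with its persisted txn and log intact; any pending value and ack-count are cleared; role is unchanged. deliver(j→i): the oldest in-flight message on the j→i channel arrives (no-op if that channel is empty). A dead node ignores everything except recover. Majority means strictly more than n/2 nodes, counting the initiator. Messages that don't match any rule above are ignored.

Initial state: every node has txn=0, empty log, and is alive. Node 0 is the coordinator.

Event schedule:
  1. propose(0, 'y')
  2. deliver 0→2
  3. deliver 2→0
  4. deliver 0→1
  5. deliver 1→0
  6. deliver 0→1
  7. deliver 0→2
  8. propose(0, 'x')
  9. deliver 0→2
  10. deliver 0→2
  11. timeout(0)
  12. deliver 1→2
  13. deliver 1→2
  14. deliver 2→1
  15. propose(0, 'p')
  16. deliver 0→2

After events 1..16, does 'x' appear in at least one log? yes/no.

no

e1 propose(0,'y'): 0[coor,t=1,-]
e2 deliver 0→2: 2[part,t=1,-]
e3 deliver 2→0: ·
e4 deliver 0→1: 1[part,t=1,-]
e5 deliver 1→0: 0[coor,t=1,y]
e6 deliver 0→1: 1[part,t=1,y]
e7 deliver 0→2: 2[part,t=1,y]
e8 propose(0,'x'): 0[coor,t=2,y]
e9 deliver 0→2: 2[part,t=2,y]
e10 deliver 0→2: ·
e11 timeout(0): 0[coor,t=3,y]
e12 deliver 1→2: ·
e13 deliver 1→2: ·
e14 deliver 2→1: ·
e15 propose(0,'p'): 0[coor,t=4,y]
e16 deliver 0→2: 2[part,t=3,y]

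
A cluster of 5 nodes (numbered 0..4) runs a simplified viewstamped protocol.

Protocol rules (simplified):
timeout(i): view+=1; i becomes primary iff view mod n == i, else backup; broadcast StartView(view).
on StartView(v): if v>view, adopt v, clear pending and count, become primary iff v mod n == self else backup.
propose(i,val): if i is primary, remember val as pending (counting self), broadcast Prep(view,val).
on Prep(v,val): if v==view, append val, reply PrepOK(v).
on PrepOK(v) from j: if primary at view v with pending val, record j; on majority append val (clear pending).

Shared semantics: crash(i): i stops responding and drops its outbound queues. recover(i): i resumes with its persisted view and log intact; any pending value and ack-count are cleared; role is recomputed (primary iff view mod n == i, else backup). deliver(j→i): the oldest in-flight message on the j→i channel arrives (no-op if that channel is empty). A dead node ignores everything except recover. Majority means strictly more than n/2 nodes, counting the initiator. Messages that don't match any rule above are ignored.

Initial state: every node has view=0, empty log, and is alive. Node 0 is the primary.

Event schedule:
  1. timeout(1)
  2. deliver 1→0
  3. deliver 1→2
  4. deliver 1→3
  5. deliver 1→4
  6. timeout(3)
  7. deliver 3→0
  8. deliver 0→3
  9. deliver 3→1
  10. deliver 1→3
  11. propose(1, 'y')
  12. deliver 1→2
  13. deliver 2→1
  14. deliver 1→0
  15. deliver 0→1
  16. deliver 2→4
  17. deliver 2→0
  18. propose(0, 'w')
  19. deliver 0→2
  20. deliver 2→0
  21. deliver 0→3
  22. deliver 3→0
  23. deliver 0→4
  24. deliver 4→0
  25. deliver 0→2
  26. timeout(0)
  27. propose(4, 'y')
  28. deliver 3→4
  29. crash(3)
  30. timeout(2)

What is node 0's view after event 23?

2

[1] timeout(1) → N1(prim v1 [-])
[2] deliver 1→0 → N0(back v1 [-])
[3] deliver 1→2 → N2(back v1 [-])
[4] deliver 1→3 → N3(back v1 [-])
[5] deliver 1→4 → N4(back v1 [-])
[6] timeout(3) → N3(back v2 [-])
[7] deliver 3→0 → N0(back v2 [-])
[8] deliver 0→3 → ∅
[9] deliver 3→1 → N1(back v2 [-])
[10] deliver 1→3 → ∅
[11] propose(1,'y') → ∅
[12] deliver 1→2 → ∅
[13] deliver 2→1 → ∅
[14] deliver 1→0 → ∅
[15] deliver 0→1 → ∅
[16] deliver 2→4 → ∅
[17] deliver 2→0 → ∅
[18] propose(0,'w') → ∅
[19] deliver 0→2 → ∅
[20] deliver 2→0 → ∅
[21] deliver 0→3 → ∅
[22] deliver 3→0 → ∅
[23] deliver 0→4 → ∅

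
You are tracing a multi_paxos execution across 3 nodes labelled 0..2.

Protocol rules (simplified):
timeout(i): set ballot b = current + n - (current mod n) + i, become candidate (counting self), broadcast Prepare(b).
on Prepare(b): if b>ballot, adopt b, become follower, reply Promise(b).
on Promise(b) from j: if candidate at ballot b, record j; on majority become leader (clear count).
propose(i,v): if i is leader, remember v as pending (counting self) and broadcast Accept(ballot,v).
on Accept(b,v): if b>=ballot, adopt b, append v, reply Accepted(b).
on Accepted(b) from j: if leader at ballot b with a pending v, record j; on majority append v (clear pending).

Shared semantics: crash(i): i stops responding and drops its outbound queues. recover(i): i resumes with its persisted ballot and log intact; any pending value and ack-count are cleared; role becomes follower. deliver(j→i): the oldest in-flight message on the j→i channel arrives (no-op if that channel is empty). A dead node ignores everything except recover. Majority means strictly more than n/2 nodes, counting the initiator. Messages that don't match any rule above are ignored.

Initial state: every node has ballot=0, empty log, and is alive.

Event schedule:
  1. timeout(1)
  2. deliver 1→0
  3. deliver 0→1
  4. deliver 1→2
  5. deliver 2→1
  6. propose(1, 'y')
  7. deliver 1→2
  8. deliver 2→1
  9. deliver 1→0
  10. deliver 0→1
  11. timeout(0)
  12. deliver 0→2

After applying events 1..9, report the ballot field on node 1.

step 1 timeout(1): 1={cand,b=4,log=-}
step 2 deliver 1→0: 0={foll,b=4,log=-}
step 3 deliver 0→1: 1={lead,b=4,log=-}
step 4 deliver 1→2: 2={foll,b=4,log=-}
step 5 deliver 2→1: —
step 6 propose(1,'y'): —
step 7 deliver 1→2: 2={foll,b=4,log=y}
step 8 deliver 2→1: 1={lead,b=4,log=y}
step 9 deliver 1→0: 0={foll,b=4,log=y}

4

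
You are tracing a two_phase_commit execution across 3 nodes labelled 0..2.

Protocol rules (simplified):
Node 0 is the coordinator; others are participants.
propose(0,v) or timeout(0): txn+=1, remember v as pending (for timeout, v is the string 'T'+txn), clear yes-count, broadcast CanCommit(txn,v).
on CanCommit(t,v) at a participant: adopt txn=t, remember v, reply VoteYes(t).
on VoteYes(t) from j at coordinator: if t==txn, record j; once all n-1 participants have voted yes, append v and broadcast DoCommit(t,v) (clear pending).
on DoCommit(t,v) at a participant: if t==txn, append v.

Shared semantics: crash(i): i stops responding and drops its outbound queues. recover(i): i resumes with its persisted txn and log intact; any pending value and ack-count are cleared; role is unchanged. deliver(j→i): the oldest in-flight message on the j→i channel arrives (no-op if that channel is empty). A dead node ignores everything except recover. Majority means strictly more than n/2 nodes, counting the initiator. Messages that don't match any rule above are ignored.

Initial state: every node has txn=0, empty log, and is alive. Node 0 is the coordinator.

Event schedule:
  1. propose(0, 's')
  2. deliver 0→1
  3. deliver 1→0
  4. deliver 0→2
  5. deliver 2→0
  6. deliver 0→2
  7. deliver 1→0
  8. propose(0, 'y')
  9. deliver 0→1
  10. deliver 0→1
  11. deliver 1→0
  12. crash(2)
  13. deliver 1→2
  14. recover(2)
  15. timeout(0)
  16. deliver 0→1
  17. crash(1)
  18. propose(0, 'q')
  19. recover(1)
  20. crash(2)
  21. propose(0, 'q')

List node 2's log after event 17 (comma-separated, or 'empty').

s

step 1 propose(0,'s'): 0={coor,t=1,log=-}
step 2 deliver 0→1: 1={part,t=1,log=-}
step 3 deliver 1→0: —
step 4 deliver 0→2: 2={part,t=1,log=-}
step 5 deliver 2→0: 0={coor,t=1,log=s}
step 6 deliver 0→2: 2={part,t=1,log=s}
step 7 deliver 1→0: —
step 8 propose(0,'y'): 0={coor,t=2,log=s}
step 9 deliver 0→1: 1={part,t=1,log=s}
step 10 deliver 0→1: 1={part,t=2,log=s}
step 11 deliver 1→0: —
step 12 crash(2): 2={✗part,t=1,log=s}
step 13 deliver 1→2: —
step 14 recover(2): 2={part,t=1,log=s}
step 15 timeout(0): 0={coor,t=3,log=s}
step 16 deliver 0→1: 1={part,t=3,log=s}
step 17 crash(1): 1={✗part,t=3,log=s}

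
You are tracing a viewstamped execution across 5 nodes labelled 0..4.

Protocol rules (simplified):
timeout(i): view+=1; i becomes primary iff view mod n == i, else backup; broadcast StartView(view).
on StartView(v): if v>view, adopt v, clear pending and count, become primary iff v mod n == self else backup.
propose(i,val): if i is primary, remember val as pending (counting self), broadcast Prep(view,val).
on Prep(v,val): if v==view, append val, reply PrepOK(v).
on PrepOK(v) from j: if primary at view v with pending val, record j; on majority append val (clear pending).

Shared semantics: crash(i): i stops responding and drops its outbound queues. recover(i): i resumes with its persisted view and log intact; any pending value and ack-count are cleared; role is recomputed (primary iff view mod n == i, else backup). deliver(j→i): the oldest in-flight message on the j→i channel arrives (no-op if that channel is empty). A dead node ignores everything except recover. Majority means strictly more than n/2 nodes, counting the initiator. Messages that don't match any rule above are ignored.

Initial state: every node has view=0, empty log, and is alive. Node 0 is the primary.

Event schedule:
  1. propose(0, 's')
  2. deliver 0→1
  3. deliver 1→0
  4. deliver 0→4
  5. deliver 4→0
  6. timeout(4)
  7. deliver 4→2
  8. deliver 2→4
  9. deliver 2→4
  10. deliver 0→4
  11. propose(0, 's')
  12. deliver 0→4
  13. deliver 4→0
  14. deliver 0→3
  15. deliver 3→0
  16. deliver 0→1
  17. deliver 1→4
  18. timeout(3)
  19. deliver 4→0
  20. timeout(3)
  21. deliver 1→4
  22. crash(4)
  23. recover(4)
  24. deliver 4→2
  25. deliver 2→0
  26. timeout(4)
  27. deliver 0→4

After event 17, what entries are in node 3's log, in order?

[1] propose(0,'s') → ∅
[2] deliver 0→1 → N1(back v0 [s])
[3] deliver 1→0 → ∅
[4] deliver 0→4 → N4(back v0 [s])
[5] deliver 4→0 → N0(prim v0 [s])
[6] timeout(4) → N4(back v1 [s])
[7] deliver 4→2 → N2(back v1 [-])
[8] deliver 2→4 → ∅
[9] deliver 2→4 → ∅
[10] deliver 0→4 → ∅
[11] propose(0,'s') → ∅
[12] deliver 0→4 → ∅
[13] deliver 4→0 → N0(back v1 [s])
[14] deliver 0→3 → N3(back v0 [s])
[15] deliver 3→0 → ∅
[16] deliver 0→1 → N1(back v0 [s,s])
[17] deliver 1→4 → ∅

s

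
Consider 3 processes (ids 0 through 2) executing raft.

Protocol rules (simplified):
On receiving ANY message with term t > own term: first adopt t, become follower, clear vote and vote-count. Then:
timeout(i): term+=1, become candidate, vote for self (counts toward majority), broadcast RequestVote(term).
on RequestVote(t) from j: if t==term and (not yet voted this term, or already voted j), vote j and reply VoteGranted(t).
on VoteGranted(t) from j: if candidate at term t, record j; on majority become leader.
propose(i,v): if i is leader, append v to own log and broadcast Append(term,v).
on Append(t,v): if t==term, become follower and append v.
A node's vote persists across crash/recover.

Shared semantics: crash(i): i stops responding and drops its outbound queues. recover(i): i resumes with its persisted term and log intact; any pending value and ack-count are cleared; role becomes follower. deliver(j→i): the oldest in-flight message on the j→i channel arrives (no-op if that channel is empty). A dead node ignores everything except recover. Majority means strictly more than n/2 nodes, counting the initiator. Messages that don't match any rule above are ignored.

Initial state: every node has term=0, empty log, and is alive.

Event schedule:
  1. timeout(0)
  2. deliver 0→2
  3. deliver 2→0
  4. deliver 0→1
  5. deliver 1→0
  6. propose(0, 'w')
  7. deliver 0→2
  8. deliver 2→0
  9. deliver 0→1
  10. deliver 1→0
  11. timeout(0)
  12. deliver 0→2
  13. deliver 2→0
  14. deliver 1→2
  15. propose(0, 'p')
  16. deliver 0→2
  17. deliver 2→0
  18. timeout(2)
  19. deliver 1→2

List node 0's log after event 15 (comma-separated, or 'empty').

step 1 timeout(0): 0={cand,t=1,log=-}
step 2 deliver 0→2: 2={foll,t=1,log=-}
step 3 deliver 2→0: 0={lead,t=1,log=-}
step 4 deliver 0→1: 1={foll,t=1,log=-}
step 5 deliver 1→0: —
step 6 propose(0,'w'): 0={lead,t=1,log=w}
step 7 deliver 0→2: 2={foll,t=1,log=w}
step 8 deliver 2→0: —
step 9 deliver 0→1: 1={foll,t=1,log=w}
step 10 deliver 1→0: —
step 11 timeout(0): 0={cand,t=2,log=w}
step 12 deliver 0→2: 2={foll,t=2,log=w}
step 13 deliver 2→0: 0={lead,t=2,log=w}
step 14 deliver 1→2: —
step 15 propose(0,'p'): 0={lead,t=2,log=w,p}

w,p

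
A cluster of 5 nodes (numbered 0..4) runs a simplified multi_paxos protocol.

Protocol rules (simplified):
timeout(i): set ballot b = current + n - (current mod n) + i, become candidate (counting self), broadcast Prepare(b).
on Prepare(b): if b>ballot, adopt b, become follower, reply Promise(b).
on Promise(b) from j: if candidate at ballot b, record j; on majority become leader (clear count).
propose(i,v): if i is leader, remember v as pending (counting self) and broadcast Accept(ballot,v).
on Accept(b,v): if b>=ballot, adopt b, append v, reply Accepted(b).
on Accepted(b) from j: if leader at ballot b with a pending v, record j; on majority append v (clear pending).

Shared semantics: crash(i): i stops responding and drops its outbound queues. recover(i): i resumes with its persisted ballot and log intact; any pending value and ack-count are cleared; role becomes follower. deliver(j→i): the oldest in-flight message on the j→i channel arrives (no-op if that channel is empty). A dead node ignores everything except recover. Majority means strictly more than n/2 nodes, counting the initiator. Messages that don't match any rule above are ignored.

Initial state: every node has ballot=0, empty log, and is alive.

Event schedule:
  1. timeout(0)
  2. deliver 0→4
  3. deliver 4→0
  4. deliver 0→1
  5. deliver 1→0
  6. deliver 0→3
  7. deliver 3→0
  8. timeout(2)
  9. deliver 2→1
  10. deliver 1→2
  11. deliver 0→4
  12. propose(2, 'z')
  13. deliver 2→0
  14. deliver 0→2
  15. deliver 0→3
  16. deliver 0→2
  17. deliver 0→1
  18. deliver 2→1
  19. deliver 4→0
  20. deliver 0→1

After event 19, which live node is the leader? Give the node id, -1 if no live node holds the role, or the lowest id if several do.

1. timeout(0):  <0:cand b5 ->
2. deliver 0→4:  <4:foll b5 ->
3. deliver 4→0:  nop
4. deliver 0→1:  <1:foll b5 ->
5. deliver 1→0:  <0:lead b5 ->
6. deliver 0→3:  <3:foll b5 ->
7. deliver 3→0:  nop
8. timeout(2):  <2:cand b7 ->
9. deliver 2→1:  <1:foll b7 ->
10. deliver 1→2:  nop
11. deliver 0→4:  nop
12. propose(2,'z'):  nop
13. deliver 2→0:  <0:foll b7 ->
14. deliver 0→2:  nop
15. deliver 0→3:  nop
16. deliver 0→2:  <2:lead b7 ->
17. deliver 0→1:  nop
18. deliver 2→1:  nop
19. deliver 4→0:  nop

2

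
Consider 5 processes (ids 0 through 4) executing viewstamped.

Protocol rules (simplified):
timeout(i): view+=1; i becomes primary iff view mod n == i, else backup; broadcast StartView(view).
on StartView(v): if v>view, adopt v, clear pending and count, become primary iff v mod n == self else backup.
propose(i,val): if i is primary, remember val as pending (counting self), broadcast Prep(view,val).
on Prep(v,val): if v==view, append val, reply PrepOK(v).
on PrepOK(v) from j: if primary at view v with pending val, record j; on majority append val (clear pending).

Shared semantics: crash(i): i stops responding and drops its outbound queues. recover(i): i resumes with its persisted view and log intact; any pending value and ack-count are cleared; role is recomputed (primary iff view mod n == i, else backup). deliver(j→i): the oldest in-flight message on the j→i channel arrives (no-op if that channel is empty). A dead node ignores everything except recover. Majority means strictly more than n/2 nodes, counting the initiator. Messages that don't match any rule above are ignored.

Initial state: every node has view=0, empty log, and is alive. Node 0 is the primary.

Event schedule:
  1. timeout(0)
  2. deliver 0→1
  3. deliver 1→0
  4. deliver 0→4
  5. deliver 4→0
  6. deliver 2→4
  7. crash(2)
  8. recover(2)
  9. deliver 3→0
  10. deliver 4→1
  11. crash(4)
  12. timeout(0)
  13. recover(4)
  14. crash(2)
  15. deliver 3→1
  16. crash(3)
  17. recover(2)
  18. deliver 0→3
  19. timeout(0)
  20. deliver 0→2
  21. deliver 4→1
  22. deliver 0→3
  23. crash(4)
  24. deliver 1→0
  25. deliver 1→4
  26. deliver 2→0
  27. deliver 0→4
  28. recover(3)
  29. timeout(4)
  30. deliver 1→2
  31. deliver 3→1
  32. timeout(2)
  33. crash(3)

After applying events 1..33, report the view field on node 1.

step 1 timeout(0): 0={back,v=1,log=-}
step 2 deliver 0→1: 1={prim,v=1,log=-}
step 3 deliver 1→0: —
step 4 deliver 0→4: 4={back,v=1,log=-}
step 5 deliver 4→0: —
step 6 deliver 2→4: —
step 7 crash(2): 2={✗back,v=0,log=-}
step 8 recover(2): 2={back,v=0,log=-}
step 9 deliver 3→0: —
step 10 deliver 4→1: —
step 11 crash(4): 4={✗back,v=1,log=-}
step 12 timeout(0): 0={back,v=2,log=-}
step 13 recover(4): 4={back,v=1,log=-}
step 14 crash(2): 2={✗back,v=0,log=-}
step 15 deliver 3→1: —
step 16 crash(3): 3={✗back,v=0,log=-}
step 17 recover(2): 2={back,v=0,log=-}
step 18 deliver 0→3: —
step 19 timeout(0): 0={back,v=3,log=-}
step 20 deliver 0→2: 2={back,v=1,log=-}
step 21 deliver 4→1: —
step 22 deliver 0→3: —
step 23 crash(4): 4={✗back,v=1,log=-}
step 24 deliver 1→0: —
step 25 deliver 1→4: —
step 26 deliver 2→0: —
step 27 deliver 0→4: —
step 28 recover(3): 3={back,v=0,log=-}
step 29 timeout(4): —
step 30 deliver 1→2: —
step 31 deliver 3→1: —
step 32 timeout(2): 2={prim,v=2,log=-}
step 33 crash(3): 3={✗back,v=0,log=-}

1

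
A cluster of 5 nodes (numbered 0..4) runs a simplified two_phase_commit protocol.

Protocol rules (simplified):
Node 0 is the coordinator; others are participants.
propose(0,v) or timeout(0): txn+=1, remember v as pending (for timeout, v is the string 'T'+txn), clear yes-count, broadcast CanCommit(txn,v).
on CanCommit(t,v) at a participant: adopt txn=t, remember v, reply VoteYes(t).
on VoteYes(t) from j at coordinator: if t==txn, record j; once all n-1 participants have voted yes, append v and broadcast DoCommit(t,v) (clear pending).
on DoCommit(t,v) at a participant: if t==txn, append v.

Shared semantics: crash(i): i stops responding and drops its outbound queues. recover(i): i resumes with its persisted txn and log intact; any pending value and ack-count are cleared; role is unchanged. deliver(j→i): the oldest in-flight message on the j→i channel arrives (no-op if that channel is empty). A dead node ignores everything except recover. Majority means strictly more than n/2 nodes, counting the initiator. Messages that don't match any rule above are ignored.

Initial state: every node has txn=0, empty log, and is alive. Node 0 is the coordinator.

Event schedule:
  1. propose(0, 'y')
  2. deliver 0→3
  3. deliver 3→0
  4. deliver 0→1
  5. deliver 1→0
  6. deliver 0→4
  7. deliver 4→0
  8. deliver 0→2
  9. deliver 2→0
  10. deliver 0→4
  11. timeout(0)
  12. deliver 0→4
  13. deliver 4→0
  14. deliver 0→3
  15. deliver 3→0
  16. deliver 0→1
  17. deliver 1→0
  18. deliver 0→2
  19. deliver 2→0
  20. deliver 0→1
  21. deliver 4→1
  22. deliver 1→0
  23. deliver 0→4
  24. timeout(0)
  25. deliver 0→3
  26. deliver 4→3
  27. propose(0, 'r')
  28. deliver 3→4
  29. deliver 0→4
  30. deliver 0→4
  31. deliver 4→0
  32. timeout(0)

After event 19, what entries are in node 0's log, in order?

[1] propose(0,'y') → N0(coor t1 [-])
[2] deliver 0→3 → N3(part t1 [-])
[3] deliver 3→0 → ∅
[4] deliver 0→1 → N1(part t1 [-])
[5] deliver 1→0 → ∅
[6] deliver 0→4 → N4(part t1 [-])
[7] deliver 4→0 → ∅
[8] deliver 0→2 → N2(part t1 [-])
[9] deliver 2→0 → N0(coor t1 [y])
[10] deliver 0→4 → N4(part t1 [y])
[11] timeout(0) → N0(coor t2 [y])
[12] deliver 0→4 → N4(part t2 [y])
[13] deliver 4→0 → ∅
[14] deliver 0→3 → N3(part t1 [y])
[15] deliver 3→0 → ∅
[16] deliver 0→1 → N1(part t1 [y])
[17] deliver 1→0 → ∅
[18] deliver 0→2 → N2(part t1 [y])
[19] deliver 2→0 → ∅

y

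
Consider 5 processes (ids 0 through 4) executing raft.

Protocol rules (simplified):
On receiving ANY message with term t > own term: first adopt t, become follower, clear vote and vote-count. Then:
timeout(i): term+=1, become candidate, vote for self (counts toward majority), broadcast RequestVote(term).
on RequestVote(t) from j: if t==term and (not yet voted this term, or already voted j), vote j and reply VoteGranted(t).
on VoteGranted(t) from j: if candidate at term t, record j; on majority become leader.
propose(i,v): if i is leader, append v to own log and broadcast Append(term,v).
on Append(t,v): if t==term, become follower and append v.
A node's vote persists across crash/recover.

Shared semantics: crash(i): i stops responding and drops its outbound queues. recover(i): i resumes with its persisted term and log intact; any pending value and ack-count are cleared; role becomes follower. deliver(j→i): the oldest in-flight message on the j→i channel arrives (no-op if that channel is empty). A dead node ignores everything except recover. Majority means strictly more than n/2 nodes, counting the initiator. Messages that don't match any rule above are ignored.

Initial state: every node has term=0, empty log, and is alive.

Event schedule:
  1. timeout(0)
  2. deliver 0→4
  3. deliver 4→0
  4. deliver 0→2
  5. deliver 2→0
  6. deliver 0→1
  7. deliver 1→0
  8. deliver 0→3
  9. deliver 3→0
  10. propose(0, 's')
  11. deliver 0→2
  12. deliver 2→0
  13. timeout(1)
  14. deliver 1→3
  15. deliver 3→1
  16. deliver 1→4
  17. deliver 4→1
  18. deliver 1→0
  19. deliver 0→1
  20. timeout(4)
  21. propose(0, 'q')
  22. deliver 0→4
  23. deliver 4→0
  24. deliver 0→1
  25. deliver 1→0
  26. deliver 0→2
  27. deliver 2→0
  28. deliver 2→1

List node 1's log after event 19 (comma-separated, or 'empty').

empty

step 1 timeout(0): 0={cand,t=1,log=-}
step 2 deliver 0→4: 4={foll,t=1,log=-}
step 3 deliver 4→0: —
step 4 deliver 0→2: 2={foll,t=1,log=-}
step 5 deliver 2→0: 0={lead,t=1,log=-}
step 6 deliver 0→1: 1={foll,t=1,log=-}
step 7 deliver 1→0: —
step 8 deliver 0→3: 3={foll,t=1,log=-}
step 9 deliver 3→0: —
step 10 propose(0,'s'): 0={lead,t=1,log=s}
step 11 deliver 0→2: 2={foll,t=1,log=s}
step 12 deliver 2→0: —
step 13 timeout(1): 1={cand,t=2,log=-}
step 14 deliver 1→3: 3={foll,t=2,log=-}
step 15 deliver 3→1: —
step 16 deliver 1→4: 4={foll,t=2,log=-}
step 17 deliver 4→1: 1={lead,t=2,log=-}
step 18 deliver 1→0: 0={foll,t=2,log=s}
step 19 deliver 0→1: —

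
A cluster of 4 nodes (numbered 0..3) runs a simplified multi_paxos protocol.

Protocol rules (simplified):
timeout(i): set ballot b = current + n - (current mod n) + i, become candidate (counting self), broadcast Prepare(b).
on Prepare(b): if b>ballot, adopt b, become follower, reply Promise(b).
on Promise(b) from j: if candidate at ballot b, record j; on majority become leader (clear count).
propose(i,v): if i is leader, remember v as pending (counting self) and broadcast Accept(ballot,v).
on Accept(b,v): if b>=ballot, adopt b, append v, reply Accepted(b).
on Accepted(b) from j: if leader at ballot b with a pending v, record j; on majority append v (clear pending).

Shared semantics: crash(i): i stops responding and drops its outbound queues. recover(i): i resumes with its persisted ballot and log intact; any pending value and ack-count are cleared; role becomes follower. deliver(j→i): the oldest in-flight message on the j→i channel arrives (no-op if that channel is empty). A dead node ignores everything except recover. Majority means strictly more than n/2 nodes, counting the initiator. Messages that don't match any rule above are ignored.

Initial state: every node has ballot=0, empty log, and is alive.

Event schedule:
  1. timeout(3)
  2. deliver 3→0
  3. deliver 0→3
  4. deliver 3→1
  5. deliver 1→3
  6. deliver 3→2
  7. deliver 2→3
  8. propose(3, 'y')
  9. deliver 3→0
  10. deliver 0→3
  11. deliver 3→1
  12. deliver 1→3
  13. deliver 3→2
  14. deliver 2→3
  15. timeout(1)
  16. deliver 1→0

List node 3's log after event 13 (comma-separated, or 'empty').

y

e1 timeout(3): 3[cand,b=7,-]
e2 deliver 3→0: 0[foll,b=7,-]
e3 deliver 0→3: ·
e4 deliver 3→1: 1[foll,b=7,-]
e5 deliver 1→3: 3[lead,b=7,-]
e6 deliver 3→2: 2[foll,b=7,-]
e7 deliver 2→3: ·
e8 propose(3,'y'): ·
e9 deliver 3→0: 0[foll,b=7,y]
e10 deliver 0→3: ·
e11 deliver 3→1: 1[foll,b=7,y]
e12 deliver 1→3: 3[lead,b=7,y]
e13 deliver 3→2: 2[foll,b=7,y]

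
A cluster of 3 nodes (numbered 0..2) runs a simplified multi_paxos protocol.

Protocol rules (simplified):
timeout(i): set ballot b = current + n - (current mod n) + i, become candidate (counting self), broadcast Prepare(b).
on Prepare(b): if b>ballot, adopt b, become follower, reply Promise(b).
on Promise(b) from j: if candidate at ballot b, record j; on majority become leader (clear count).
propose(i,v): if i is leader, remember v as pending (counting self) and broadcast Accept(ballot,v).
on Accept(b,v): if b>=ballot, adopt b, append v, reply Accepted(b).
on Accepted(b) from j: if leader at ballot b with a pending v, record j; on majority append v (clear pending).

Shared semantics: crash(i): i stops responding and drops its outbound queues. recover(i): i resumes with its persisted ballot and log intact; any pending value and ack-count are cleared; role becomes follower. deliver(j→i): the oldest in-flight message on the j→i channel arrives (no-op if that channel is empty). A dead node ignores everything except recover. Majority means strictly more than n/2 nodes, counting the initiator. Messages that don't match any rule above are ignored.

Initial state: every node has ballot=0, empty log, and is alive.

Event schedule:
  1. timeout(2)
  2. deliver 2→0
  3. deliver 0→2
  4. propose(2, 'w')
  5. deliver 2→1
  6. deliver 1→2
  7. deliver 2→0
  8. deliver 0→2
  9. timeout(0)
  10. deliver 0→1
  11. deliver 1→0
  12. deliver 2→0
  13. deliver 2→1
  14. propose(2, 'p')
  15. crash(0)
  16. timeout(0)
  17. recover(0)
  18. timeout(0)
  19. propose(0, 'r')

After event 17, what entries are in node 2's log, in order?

e1 timeout(2): 2[cand,b=5,-]
e2 deliver 2→0: 0[foll,b=5,-]
e3 deliver 0→2: 2[lead,b=5,-]
e4 propose(2,'w'): ·
e5 deliver 2→1: 1[foll,b=5,-]
e6 deliver 1→2: ·
e7 deliver 2→0: 0[foll,b=5,w]
e8 deliver 0→2: 2[lead,b=5,w]
e9 timeout(0): 0[cand,b=6,w]
e10 deliver 0→1: 1[foll,b=6,-]
e11 deliver 1→0: 0[lead,b=6,w]
e12 deliver 2→0: ·
e13 deliver 2→1: ·
e14 propose(2,'p'): ·
e15 crash(0): 0[✗lead,b=6,w]
e16 timeout(0): ·
e17 recover(0): 0[foll,b=6,w]

w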